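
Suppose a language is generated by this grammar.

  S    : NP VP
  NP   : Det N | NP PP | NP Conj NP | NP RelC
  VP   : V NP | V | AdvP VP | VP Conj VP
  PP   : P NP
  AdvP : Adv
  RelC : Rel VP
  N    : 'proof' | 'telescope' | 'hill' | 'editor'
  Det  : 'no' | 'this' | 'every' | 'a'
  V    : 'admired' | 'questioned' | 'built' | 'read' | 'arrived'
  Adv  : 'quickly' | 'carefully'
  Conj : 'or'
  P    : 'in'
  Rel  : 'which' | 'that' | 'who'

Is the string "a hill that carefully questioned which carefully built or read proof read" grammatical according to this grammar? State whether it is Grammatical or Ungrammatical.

A V word can never sit immediately before an N word in any string this grammar generates, so the substring 'read proof' rules out a derivation.

Ungrammatical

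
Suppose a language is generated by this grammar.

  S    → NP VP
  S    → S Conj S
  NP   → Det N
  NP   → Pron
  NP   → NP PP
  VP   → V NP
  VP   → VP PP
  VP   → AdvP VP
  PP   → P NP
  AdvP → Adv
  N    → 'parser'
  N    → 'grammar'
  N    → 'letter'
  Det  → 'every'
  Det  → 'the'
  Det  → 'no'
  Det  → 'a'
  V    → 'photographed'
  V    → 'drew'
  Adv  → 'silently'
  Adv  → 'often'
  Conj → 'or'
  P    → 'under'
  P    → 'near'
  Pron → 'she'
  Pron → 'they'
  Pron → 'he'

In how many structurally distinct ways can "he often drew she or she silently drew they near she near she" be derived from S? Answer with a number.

9

Two of the 9 distinct bracketings:
[S [S [NP [Pron he]] [VP [AdvP [Adv often]] [VP [V drew] [NP [Pron she]]]]] [Conj or] [S [NP [Pron she]] [VP [VP [AdvP [Adv silently]] [VP [V drew] [NP [Pron they]]]] [PP [P near] [NP [NP [Pron she]] [PP [P near] [NP [Pron she]]]]]]]]
[S [S [NP [Pron he]] [VP [AdvP [Adv often]] [VP [V drew] [NP [Pron she]]]]] [Conj or] [S [NP [Pron she]] [VP [VP [VP [AdvP [Adv silently]] [VP [V drew] [NP [Pron they]]]] [PP [P near] [NP [Pron she]]]] [PP [P near] [NP [Pron she]]]]]]
The difference turns on whether NP → NP PP is used at the relevant span, versus an alternative expansion of NP.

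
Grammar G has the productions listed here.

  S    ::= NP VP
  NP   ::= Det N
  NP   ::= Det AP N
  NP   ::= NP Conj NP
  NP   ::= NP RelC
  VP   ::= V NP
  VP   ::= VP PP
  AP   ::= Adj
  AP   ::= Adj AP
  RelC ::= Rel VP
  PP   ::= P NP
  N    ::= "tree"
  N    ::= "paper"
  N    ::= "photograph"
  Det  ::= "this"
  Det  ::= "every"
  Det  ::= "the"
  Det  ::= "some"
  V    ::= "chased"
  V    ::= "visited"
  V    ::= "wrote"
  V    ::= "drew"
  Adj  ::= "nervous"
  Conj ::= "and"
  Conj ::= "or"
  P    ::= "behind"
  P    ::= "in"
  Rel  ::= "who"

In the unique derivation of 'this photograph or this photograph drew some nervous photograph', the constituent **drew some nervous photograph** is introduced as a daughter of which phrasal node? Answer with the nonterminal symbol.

[S [NP [NP [Det this] [N photograph]] [Conj or] [NP [Det this] [N photograph]]] [VP [V drew] [NP [Det some] [AP [Adj nervous]] [N photograph]]]]
The span 'drew some nervous photograph' is the VP node built by VP → V NP.
Its mother is the S built by S → NP VP.

S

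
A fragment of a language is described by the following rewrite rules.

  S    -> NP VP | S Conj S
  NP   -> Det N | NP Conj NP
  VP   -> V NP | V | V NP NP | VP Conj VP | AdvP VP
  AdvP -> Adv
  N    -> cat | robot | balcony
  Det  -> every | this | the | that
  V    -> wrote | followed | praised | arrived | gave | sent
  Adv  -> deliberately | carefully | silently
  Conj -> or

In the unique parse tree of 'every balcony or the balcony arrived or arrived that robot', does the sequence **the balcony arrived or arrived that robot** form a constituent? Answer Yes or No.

No

[S [NP [NP [Det every] [N balcony]] [Conj or] [NP [Det the] [N balcony]]] [VP [VP [V arrived]] [Conj or] [VP [V arrived] [NP [Det that] [N robot]]]]]
The smallest constituent containing 'the balcony arrived or arrived that robot' is the S spanning 'every balcony or the balcony arrived or arrived that robot'; no single node in the tree dominates exactly the given words.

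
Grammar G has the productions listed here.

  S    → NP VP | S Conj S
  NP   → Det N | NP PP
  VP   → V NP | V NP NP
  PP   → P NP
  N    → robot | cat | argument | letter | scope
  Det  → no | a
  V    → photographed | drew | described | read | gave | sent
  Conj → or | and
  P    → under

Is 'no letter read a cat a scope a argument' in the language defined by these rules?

Ungrammatical

For S → NP VP, the only prefix that parses as NP is 'no letter', but the remainder 'read a cat a scope a argument' is not a VP under these rules. The alternative S rule S → S Conj S likewise has no satisfying split.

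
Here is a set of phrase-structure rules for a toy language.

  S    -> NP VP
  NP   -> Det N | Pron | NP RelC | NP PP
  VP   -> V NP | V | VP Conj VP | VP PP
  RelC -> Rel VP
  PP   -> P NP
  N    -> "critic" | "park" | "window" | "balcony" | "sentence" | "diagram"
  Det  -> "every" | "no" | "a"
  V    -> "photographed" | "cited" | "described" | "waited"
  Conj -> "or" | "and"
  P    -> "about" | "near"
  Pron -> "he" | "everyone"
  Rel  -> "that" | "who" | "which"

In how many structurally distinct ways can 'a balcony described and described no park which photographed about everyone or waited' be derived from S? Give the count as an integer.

8

Two of the 8 distinct bracketings:
[S [NP [Det a] [N balcony]] [VP [VP [V described]] [Conj and] [VP [V described] [NP [NP [Det no] [N park]] [RelC [Rel which] [VP [VP [VP [V photographed]] [PP [P about] [NP [Pron everyone]]]] [Conj or] [VP [V waited]]]]]]]]
[S [NP [Det a] [N balcony]] [VP [VP [V described]] [Conj and] [VP [VP [V described] [NP [NP [Det no] [N park]] [RelC [Rel which] [VP [VP [V photographed]] [PP [P about] [NP [Pron everyone]]]]]]] [Conj or] [VP [V waited]]]]]
The trees differ in how a recursive rule is bracketed over the same span.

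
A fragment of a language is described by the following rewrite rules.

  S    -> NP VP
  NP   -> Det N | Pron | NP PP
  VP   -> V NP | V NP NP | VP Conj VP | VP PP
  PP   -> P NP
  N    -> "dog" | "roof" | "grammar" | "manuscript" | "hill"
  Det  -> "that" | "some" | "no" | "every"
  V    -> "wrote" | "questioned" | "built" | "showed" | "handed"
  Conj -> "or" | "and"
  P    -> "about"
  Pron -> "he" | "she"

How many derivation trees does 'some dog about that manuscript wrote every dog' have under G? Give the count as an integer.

[S [NP [NP [Det some] [N dog]] [PP [P about] [NP [Det that] [N manuscript]]]] [VP [V wrote] [NP [Det every] [N dog]]]]
No rule offers an alternative attachment or grouping for any span, so this is the only derivation.

1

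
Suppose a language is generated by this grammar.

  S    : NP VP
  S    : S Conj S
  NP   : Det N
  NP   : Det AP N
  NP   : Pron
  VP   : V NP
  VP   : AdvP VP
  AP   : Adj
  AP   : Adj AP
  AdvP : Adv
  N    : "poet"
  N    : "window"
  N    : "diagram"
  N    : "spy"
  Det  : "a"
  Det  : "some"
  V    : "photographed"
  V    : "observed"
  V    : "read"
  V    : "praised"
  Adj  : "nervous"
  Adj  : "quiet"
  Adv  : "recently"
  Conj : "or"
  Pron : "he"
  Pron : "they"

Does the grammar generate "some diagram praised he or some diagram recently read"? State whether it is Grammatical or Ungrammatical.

For S → NP VP, the only prefix that parses as NP is 'some diagram', but the remainder 'praised he or some diagram recently read' is not a VP under these rules. The alternative S rule S → S Conj S likewise has no satisfying split.

Ungrammatical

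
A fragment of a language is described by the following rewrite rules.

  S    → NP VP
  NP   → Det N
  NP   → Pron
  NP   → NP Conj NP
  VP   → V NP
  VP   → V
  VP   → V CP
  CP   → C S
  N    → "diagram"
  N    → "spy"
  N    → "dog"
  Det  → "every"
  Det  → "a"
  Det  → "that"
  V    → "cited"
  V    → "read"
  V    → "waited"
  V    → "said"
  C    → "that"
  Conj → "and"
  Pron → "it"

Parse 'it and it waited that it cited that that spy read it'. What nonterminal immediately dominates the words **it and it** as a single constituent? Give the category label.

S
  NP
    NP
      Pron: it
    Conj: and
    NP
      Pron: it
  VP
    V: waited
    CP
      C: that
      S
        NP
          Pron: it
        VP
          V: cited
          CP
            C: that
            S
              NP
                Det: that
                N: spy
              VP
                V: read
                NP
                  Pron: it
The span 'it and it' is the NP node built by NP → NP Conj NP.

NP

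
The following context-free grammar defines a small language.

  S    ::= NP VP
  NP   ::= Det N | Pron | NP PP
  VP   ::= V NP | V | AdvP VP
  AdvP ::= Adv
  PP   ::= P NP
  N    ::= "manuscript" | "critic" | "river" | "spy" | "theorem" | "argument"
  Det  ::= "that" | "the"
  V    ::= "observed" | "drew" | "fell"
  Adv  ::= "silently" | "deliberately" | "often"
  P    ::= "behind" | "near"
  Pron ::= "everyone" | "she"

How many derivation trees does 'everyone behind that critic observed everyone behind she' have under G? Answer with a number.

1

[S [NP [NP [Pron everyone]] [PP [P behind] [NP [Det that] [N critic]]]] [VP [V observed] [NP [NP [Pron everyone]] [PP [P behind] [NP [Pron she]]]]]]
No rule offers an alternative attachment or grouping for any span, so this is the only derivation.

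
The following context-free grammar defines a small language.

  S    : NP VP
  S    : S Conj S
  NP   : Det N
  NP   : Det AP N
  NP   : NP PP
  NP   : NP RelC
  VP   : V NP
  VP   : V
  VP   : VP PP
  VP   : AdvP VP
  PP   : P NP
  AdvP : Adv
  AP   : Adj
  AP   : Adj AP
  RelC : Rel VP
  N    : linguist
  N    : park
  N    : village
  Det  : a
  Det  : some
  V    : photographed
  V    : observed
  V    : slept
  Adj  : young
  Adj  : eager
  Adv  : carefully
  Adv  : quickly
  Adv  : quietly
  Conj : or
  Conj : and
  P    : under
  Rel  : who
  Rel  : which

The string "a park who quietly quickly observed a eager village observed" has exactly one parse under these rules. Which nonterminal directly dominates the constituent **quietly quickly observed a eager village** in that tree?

RelC

[S [NP [NP [Det a] [N park]] [RelC [Rel who] [VP [AdvP [Adv quietly]] [VP [AdvP [Adv quickly]] [VP [V observed] [NP [Det a] [AP [Adj eager]] [N village]]]]]]] [VP [V observed]]]
The span 'quietly quickly observed a eager village' is the VP node built by VP → AdvP VP.
Its mother is the RelC built by RelC → Rel VP.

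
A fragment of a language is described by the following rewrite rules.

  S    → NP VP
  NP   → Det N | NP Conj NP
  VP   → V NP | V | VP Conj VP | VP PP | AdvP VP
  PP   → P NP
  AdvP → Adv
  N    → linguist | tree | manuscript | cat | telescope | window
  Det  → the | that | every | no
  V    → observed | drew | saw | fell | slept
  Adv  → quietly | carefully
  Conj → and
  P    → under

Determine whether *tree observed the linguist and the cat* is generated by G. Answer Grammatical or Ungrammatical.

For S → NP VP, no prefix of the string parses as an NP.

Ungrammatical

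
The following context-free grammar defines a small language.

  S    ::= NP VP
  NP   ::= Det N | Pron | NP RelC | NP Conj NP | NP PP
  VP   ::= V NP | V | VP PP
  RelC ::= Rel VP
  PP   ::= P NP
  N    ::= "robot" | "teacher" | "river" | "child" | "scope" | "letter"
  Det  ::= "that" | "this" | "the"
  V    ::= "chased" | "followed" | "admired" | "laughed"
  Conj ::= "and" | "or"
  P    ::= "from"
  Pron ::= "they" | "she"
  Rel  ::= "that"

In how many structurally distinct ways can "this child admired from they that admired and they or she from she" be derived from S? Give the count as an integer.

Two of the 7 distinct bracketings:
[S [NP [Det this] [N child]] [VP [VP [V admired]] [PP [P from] [NP [NP [NP [Pron they]] [RelC [Rel that] [VP [V admired]]]] [Conj and] [NP [NP [Pron they]] [Conj or] [NP [NP [Pron she]] [PP [P from] [NP [Pron she]]]]]]]]]
[S [NP [Det this] [N child]] [VP [VP [V admired]] [PP [P from] [NP [NP [NP [Pron they]] [RelC [Rel that] [VP [V admired]]]] [Conj and] [NP [NP [NP [Pron they]] [Conj or] [NP [Pron she]]] [PP [P from] [NP [Pron she]]]]]]]]
The trees differ in how a recursive rule is bracketed over the same span.

7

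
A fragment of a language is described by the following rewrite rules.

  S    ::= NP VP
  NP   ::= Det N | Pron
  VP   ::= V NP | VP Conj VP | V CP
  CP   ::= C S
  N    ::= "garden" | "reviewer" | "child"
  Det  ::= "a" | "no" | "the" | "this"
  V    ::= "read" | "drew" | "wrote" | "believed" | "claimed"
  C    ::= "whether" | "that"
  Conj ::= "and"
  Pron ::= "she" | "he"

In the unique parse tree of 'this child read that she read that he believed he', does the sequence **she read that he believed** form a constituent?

No

[S [NP [Det this] [N child]] [VP [V read] [CP [C that] [S [NP [Pron she]] [VP [V read] [CP [C that] [S [NP [Pron he]] [VP [V believed] [NP [Pron he]]]]]]]]]]
The smallest constituent containing 'she read that he believed' is the S spanning 'she read that he believed he'; no single node in the tree dominates exactly the given words.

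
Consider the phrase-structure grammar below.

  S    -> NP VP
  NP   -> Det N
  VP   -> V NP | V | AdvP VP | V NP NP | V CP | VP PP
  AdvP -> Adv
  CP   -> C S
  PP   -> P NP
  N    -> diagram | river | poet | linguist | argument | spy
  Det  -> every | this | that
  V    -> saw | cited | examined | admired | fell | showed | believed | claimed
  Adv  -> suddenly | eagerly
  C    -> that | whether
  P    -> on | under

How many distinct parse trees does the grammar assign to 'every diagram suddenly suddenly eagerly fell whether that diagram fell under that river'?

5

Two of the 5 distinct bracketings:
[S [NP [Det every] [N diagram]] [VP [AdvP [Adv suddenly]] [VP [AdvP [Adv suddenly]] [VP [AdvP [Adv eagerly]] [VP [V fell] [CP [C whether] [S [NP [Det that] [N diagram]] [VP [VP [V fell]] [PP [P under] [NP [Det that] [N river]]]]]]]]]]]
[S [NP [Det every] [N diagram]] [VP [AdvP [Adv suddenly]] [VP [AdvP [Adv suddenly]] [VP [AdvP [Adv eagerly]] [VP [VP [V fell] [CP [C whether] [S [NP [Det that] [N diagram]] [VP [V fell]]]]] [PP [P under] [NP [Det that] [N river]]]]]]]]
The trees differ in how a recursive rule is bracketed over the same span.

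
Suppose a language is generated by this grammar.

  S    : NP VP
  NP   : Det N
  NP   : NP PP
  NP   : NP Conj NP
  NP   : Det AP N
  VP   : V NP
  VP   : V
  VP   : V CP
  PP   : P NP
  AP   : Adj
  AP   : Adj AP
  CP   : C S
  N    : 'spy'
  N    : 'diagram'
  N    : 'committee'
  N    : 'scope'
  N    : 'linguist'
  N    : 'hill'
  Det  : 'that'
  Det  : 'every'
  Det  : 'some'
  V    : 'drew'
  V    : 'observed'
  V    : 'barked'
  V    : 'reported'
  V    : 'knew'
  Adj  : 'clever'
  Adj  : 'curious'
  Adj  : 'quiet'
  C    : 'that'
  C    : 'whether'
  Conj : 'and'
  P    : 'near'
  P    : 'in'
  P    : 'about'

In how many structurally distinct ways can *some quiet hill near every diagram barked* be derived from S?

1

[S [NP [NP [Det some] [AP [Adj quiet]] [N hill]] [PP [P near] [NP [Det every] [N diagram]]]] [VP [V barked]]]
No rule offers an alternative attachment or grouping for any span, so this is the only derivation.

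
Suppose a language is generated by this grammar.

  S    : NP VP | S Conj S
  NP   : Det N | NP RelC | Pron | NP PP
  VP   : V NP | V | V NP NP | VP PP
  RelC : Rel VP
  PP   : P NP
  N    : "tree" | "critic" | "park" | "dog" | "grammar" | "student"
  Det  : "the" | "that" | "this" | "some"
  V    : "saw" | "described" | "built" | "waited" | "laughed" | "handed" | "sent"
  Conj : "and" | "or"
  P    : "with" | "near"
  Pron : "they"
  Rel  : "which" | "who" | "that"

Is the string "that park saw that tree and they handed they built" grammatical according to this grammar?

Ungrammatical

For S → NP VP, the only prefix that parses as NP is 'that park', but the remainder 'saw that tree and they handed they built' is not a VP under these rules. The alternative S rule S → S Conj S likewise has no satisfying split.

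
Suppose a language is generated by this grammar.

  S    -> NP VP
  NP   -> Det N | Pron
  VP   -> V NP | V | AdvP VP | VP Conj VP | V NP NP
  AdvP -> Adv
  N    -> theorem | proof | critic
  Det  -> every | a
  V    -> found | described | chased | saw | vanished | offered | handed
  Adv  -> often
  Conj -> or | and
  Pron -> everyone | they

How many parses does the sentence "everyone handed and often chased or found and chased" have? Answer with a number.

9

Two of the 9 distinct bracketings:
[S [NP [Pron everyone]] [VP [VP [V handed]] [Conj and] [VP [AdvP [Adv often]] [VP [VP [V chased]] [Conj or] [VP [VP [V found]] [Conj and] [VP [V chased]]]]]]]
[S [NP [Pron everyone]] [VP [VP [V handed]] [Conj and] [VP [AdvP [Adv often]] [VP [VP [VP [V chased]] [Conj or] [VP [V found]]] [Conj and] [VP [V chased]]]]]]
The trees differ in how a recursive rule is bracketed over the same span.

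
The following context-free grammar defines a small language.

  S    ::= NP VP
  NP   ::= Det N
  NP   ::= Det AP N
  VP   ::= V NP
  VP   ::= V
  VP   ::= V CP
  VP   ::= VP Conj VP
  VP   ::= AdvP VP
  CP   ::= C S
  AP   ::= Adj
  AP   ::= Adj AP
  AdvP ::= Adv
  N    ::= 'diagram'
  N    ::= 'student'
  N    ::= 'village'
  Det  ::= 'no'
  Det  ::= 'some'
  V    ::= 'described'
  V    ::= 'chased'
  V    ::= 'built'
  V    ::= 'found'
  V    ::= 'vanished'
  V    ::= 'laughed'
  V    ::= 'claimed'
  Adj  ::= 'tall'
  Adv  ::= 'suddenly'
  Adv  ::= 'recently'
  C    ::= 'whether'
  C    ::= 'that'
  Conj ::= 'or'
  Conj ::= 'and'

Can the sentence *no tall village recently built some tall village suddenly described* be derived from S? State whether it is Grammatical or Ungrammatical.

For S → NP VP, the only prefix that parses as NP is 'no tall village', but the remainder 'recently built some tall village suddenly described' is not a VP under these rules.

Ungrammatical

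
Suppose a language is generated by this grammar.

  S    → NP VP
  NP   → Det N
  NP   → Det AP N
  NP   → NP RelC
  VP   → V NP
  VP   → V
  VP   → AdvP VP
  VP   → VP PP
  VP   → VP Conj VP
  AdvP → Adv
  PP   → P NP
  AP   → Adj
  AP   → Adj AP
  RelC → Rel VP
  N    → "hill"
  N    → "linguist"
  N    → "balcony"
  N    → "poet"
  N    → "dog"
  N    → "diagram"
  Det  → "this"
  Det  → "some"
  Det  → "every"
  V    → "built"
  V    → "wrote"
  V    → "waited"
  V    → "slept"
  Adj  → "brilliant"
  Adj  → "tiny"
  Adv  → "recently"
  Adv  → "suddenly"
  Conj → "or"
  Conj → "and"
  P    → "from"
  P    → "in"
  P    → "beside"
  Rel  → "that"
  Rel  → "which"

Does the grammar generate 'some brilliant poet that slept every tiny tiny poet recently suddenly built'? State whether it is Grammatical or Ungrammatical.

Grammatical

S
  NP
    NP
      Det: some
      AP
        Adj: brilliant
      N: poet
    RelC
      Rel: that
      VP
        V: slept
        NP
          Det: every
          AP
            Adj: tiny
            AP
              Adj: tiny
          N: poet
  VP
    AdvP
      Adv: recently
    VP
      AdvP
        Adv: suddenly
      VP
        V: built
The bracketing above is licensed at every node by one of the given productions, with S at the root.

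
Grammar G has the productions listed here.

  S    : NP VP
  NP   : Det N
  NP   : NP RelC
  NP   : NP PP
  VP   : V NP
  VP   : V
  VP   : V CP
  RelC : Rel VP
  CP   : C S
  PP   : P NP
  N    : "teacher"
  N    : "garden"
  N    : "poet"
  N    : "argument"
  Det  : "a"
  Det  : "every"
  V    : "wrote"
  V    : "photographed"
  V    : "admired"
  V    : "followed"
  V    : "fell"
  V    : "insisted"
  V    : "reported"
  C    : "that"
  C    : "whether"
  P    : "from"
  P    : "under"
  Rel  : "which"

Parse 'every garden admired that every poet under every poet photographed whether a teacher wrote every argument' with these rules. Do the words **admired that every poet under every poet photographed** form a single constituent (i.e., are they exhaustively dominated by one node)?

No

[S [NP [Det every] [N garden]] [VP [V admired] [CP [C that] [S [NP [NP [Det every] [N poet]] [PP [P under] [NP [Det every] [N poet]]]] [VP [V photographed] [CP [C whether] [S [NP [Det a] [N teacher]] [VP [V wrote] [NP [Det every] [N argument]]]]]]]]]]
The smallest constituent containing 'admired that every poet under every poet photographed' is the VP spanning 'admired that every poet under every poet photographed whether a teacher wrote every argument'; no single node in the tree dominates exactly the given words.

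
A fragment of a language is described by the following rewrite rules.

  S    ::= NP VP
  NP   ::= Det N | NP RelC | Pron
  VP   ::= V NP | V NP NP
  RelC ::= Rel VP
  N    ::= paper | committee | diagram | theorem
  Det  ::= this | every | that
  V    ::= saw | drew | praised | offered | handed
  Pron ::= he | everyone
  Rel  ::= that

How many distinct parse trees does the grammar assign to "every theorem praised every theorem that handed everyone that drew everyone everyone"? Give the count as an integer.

Two of the 5 distinct bracketings:
[S [NP [Det every] [N theorem]] [VP [V praised] [NP [NP [Det every] [N theorem]] [RelC [Rel that] [VP [V handed] [NP [NP [Pron everyone]] [RelC [Rel that] [VP [V drew] [NP [Pron everyone]] [NP [Pron everyone]]]]]]]]]]
[S [NP [Det every] [N theorem]] [VP [V praised] [NP [NP [Det every] [N theorem]] [RelC [Rel that] [VP [V handed] [NP [NP [Pron everyone]] [RelC [Rel that] [VP [V drew] [NP [Pron everyone]]]]] [NP [Pron everyone]]]]]]]
The trees differ in how a recursive rule is bracketed over the same span.

5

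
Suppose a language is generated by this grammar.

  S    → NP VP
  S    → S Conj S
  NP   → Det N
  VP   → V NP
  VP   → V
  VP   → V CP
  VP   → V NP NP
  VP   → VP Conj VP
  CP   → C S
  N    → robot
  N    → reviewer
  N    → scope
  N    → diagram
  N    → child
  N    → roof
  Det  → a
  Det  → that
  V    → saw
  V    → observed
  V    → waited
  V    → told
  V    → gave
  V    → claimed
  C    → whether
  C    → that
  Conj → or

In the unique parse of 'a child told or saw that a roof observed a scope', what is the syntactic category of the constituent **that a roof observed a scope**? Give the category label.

CP

[S [NP [Det a] [N child]] [VP [VP [V told]] [Conj or] [VP [V saw] [CP [C that] [S [NP [Det a] [N roof]] [VP [V observed] [NP [Det a] [N scope]]]]]]]]
The span 'that a roof observed a scope' is the CP node built by CP → C S.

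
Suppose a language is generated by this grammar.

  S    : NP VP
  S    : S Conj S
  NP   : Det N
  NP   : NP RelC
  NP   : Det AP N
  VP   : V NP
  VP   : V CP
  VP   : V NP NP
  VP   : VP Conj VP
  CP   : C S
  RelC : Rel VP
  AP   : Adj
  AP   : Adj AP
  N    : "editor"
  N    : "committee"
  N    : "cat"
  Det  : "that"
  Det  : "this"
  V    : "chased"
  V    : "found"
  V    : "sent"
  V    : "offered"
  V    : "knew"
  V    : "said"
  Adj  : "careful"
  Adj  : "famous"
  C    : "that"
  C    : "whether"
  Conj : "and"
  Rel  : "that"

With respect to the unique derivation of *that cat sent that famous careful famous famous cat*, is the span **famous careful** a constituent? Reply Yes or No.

No

[S [NP [Det that] [N cat]] [VP [V sent] [NP [Det that] [AP [Adj famous] [AP [Adj careful] [AP [Adj famous] [AP [Adj famous]]]]] [N cat]]]]
The smallest constituent containing 'famous careful' is the AP spanning 'famous careful famous famous'; no single node in the tree dominates exactly the given words.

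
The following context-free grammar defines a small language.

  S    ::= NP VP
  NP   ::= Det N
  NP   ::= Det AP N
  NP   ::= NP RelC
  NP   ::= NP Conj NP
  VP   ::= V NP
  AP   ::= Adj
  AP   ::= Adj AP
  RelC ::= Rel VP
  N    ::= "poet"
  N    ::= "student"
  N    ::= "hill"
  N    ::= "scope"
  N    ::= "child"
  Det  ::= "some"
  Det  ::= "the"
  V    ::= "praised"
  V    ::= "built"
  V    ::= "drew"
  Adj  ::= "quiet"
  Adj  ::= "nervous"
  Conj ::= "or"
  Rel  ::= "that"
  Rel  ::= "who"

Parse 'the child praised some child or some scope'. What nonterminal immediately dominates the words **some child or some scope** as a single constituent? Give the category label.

NP

S
  NP
    Det: the
    N: child
  VP
    V: praised
    NP
      NP
        Det: some
        N: child
      Conj: or
      NP
        Det: some
        N: scope
The span 'some child or some scope' is the NP node built by NP → NP Conj NP.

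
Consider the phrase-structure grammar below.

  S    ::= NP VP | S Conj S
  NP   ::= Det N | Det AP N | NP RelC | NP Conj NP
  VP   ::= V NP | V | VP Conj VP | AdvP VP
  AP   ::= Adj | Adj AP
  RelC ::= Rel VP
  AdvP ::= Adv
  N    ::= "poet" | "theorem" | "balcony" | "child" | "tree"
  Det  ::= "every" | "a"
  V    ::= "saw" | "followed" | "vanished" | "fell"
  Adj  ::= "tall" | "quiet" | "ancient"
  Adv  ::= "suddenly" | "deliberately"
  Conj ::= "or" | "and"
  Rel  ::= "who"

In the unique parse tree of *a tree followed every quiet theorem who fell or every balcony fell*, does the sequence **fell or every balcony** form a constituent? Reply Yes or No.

[S [S [NP [Det a] [N tree]] [VP [V followed] [NP [NP [Det every] [AP [Adj quiet]] [N theorem]] [RelC [Rel who] [VP [V fell]]]]]] [Conj or] [S [NP [Det every] [N balcony]] [VP [V fell]]]]
The smallest constituent containing 'fell or every balcony' is the S spanning 'a tree followed every quiet theorem who fell or every balcony fell'; no single node in the tree dominates exactly the given words.

No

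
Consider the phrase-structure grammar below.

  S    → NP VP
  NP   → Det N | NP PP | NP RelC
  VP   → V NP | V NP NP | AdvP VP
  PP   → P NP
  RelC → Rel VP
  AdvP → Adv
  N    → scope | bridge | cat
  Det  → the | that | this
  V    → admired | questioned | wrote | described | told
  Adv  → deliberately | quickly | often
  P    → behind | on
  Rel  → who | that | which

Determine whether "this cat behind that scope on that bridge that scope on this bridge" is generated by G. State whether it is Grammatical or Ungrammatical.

Ungrammatical

For S → NP VP, every NP-prefix leaves a non-VP remainder: after 'this cat' the remainder is not a VP; after 'this cat behind that scope' the remainder is not a VP; after 'this cat behind that scope on that bridge' the remainder is not a VP.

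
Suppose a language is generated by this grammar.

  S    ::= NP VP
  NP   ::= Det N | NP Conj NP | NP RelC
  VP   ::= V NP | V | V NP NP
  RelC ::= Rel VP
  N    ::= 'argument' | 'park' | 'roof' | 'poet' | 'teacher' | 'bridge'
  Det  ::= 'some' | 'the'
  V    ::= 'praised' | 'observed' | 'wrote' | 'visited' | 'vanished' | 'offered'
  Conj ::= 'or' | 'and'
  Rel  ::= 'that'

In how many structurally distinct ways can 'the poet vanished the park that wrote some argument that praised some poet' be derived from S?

Two of the 6 distinct bracketings:
[S [NP [Det the] [N poet]] [VP [V vanished] [NP [NP [Det the] [N park]] [RelC [Rel that] [VP [V wrote] [NP [NP [Det some] [N argument]] [RelC [Rel that] [VP [V praised] [NP [Det some] [N poet]]]]]]]]]]
[S [NP [Det the] [N poet]] [VP [V vanished] [NP [NP [Det the] [N park]] [RelC [Rel that] [VP [V wrote] [NP [NP [Det some] [N argument]] [RelC [Rel that] [VP [V praised]]]] [NP [Det some] [N poet]]]]]]]
The difference turns on whether VP → V is used at the relevant span, versus an alternative expansion of VP.

6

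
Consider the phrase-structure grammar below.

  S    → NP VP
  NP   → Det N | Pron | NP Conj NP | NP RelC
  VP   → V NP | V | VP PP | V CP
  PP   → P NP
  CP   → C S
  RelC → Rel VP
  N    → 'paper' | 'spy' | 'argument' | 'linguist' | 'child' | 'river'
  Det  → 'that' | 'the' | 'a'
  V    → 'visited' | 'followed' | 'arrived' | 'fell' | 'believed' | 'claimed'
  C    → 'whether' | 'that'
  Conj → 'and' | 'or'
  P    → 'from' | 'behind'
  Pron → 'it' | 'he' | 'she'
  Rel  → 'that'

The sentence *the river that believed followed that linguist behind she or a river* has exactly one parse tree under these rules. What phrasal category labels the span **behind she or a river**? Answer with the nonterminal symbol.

PP

S
  NP
    NP
      Det: the
      N: river
    RelC
      Rel: that
      VP
        V: believed
  VP
    VP
      V: followed
      NP
        Det: that
        N: linguist
    PP
      P: behind
      NP
        NP
          Pron: she
        Conj: or
        NP
          Det: a
          N: river
The span 'behind she or a river' is the PP node built by PP → P NP.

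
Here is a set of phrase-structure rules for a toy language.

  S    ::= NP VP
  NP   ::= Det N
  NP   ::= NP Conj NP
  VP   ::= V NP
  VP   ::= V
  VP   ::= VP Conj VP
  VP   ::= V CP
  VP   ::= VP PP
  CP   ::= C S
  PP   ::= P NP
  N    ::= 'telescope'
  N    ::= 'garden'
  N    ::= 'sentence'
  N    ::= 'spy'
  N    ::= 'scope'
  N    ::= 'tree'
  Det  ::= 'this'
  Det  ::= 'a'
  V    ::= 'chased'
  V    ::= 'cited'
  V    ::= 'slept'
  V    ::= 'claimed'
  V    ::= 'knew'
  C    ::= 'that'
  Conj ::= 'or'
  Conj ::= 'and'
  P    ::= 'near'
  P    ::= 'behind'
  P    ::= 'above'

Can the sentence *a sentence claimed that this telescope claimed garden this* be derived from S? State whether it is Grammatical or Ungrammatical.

A V word can never sit immediately before an N word in any string this grammar generates, so the substring 'claimed garden' rules out a derivation.

Ungrammatical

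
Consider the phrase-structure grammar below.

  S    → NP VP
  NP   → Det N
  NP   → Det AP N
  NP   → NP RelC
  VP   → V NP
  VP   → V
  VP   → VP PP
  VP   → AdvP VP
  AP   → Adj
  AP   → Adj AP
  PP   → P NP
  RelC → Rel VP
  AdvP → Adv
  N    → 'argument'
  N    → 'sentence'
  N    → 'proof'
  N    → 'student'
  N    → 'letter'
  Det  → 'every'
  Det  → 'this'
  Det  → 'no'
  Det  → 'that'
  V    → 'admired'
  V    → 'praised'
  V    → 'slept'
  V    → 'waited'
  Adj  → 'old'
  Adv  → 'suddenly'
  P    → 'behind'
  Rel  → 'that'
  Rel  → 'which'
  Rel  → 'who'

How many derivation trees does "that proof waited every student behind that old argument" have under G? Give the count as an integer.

1

[S [NP [Det that] [N proof]] [VP [VP [V waited] [NP [Det every] [N student]]] [PP [P behind] [NP [Det that] [AP [Adj old]] [N argument]]]]]
No rule offers an alternative attachment or grouping for any span, so this is the only derivation.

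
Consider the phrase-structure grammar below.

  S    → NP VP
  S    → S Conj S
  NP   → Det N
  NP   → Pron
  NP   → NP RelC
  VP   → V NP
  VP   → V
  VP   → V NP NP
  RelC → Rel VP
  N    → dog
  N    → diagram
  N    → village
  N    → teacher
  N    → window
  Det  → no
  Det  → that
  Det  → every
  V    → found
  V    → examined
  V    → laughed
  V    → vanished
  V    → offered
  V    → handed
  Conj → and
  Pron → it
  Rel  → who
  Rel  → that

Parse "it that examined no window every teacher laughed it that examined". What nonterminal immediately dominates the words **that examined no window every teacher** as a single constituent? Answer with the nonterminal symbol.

RelC

S
  NP
    NP
      Pron: it
    RelC
      Rel: that
      VP
        V: examined
        NP
          Det: no
          N: window
        NP
          Det: every
          N: teacher
  VP
    V: laughed
    NP
      NP
        Pron: it
      RelC
        Rel: that
        VP
          V: examined
The span 'that examined no window every teacher' is the RelC node built by RelC → Rel VP.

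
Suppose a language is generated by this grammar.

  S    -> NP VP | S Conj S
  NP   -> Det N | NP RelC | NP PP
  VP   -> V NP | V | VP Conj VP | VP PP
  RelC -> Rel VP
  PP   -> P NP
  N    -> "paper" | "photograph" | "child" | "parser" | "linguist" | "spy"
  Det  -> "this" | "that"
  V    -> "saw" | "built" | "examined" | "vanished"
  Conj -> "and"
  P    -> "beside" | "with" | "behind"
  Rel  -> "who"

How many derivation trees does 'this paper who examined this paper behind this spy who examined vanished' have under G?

Two of the 7 distinct bracketings:
[S [NP [NP [Det this] [N paper]] [RelC [Rel who] [VP [V examined] [NP [NP [NP [Det this] [N paper]] [PP [P behind] [NP [Det this] [N spy]]]] [RelC [Rel who] [VP [V examined]]]]]]] [VP [V vanished]]]
[S [NP [NP [Det this] [N paper]] [RelC [Rel who] [VP [V examined] [NP [NP [Det this] [N paper]] [PP [P behind] [NP [NP [Det this] [N spy]] [RelC [Rel who] [VP [V examined]]]]]]]]] [VP [V vanished]]]
The trees differ in how a recursive rule is bracketed over the same span.

7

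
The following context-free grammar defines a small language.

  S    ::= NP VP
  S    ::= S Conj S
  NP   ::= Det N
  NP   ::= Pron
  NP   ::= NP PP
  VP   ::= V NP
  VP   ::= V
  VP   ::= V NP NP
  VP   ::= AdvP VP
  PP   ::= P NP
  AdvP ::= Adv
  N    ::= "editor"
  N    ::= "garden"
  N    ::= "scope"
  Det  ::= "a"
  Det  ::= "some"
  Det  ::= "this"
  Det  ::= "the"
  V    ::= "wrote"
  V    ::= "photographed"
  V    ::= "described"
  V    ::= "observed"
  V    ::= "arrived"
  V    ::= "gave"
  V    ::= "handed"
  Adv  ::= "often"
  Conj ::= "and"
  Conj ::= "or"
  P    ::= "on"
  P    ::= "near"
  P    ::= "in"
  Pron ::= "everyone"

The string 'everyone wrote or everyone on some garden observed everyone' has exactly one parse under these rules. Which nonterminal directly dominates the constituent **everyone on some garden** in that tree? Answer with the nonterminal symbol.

S

[S [S [NP [Pron everyone]] [VP [V wrote]]] [Conj or] [S [NP [NP [Pron everyone]] [PP [P on] [NP [Det some] [N garden]]]] [VP [V observed] [NP [Pron everyone]]]]]
The span 'everyone on some garden' is the NP node built by NP → NP PP.
Its mother is the S built by S → NP VP.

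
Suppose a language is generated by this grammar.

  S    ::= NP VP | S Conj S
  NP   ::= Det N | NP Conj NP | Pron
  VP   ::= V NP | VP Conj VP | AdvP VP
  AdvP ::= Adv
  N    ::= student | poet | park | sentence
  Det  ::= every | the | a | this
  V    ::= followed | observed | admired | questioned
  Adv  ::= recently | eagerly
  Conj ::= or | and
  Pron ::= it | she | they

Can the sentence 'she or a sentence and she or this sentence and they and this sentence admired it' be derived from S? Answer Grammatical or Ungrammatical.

[S [NP [NP [Pron she]] [Conj or] [NP [NP [Det a] [N sentence]] [Conj and] [NP [NP [Pron she]] [Conj or] [NP [NP [Det this] [N sentence]] [Conj and] [NP [NP [Pron they]] [Conj and] [NP [Det this] [N sentence]]]]]]] [VP [V admired] [NP [Pron it]]]]
The bracketing above is licensed at every node by one of the given productions, with S at the root.

Grammatical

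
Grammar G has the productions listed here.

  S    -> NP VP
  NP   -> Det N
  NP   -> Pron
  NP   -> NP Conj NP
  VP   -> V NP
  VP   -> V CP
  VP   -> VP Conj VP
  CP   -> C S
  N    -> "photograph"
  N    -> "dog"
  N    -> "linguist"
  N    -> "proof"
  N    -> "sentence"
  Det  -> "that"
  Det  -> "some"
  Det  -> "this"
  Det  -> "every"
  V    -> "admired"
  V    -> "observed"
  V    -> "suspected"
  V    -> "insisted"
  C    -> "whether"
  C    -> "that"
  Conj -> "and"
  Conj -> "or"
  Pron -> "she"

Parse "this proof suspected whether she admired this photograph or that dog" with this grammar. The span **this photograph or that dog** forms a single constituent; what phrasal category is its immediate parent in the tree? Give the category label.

[S [NP [Det this] [N proof]] [VP [V suspected] [CP [C whether] [S [NP [Pron she]] [VP [V admired] [NP [NP [Det this] [N photograph]] [Conj or] [NP [Det that] [N dog]]]]]]]]
The span 'this photograph or that dog' is the NP node built by NP → NP Conj NP.
Its mother is the VP built by VP → V NP.

VP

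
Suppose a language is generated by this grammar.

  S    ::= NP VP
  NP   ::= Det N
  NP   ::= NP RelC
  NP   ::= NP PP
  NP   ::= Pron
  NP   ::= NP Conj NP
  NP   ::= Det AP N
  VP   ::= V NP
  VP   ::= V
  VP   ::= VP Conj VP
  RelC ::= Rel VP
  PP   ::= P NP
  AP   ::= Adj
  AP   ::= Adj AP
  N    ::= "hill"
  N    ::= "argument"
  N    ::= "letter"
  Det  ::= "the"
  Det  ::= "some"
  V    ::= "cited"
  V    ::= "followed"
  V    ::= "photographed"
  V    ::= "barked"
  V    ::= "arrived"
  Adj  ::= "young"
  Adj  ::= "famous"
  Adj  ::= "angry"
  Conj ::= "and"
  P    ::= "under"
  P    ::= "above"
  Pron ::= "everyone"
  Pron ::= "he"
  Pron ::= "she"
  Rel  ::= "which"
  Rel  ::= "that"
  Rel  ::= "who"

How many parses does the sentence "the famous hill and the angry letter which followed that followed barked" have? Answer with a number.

3

Two of the 3 distinct bracketings:
[S [NP [NP [NP [NP [Det the] [AP [Adj famous]] [N hill]] [Conj and] [NP [Det the] [AP [Adj angry]] [N letter]]] [RelC [Rel which] [VP [V followed]]]] [RelC [Rel that] [VP [V followed]]]] [VP [V barked]]]
[S [NP [NP [NP [Det the] [AP [Adj famous]] [N hill]] [Conj and] [NP [NP [Det the] [AP [Adj angry]] [N letter]] [RelC [Rel which] [VP [V followed]]]]] [RelC [Rel that] [VP [V followed]]]] [VP [V barked]]]
The trees differ in how a recursive rule is bracketed over the same span.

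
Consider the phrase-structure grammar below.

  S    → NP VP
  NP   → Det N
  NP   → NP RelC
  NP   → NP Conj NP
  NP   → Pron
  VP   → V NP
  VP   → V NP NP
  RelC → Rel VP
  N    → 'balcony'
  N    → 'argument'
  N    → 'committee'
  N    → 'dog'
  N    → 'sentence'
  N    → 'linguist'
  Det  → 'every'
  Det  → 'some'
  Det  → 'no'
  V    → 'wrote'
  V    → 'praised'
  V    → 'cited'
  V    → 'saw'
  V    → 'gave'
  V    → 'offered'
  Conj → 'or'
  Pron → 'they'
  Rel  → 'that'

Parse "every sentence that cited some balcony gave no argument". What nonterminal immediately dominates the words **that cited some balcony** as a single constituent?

S
  NP
    NP
      Det: every
      N: sentence
    RelC
      Rel: that
      VP
        V: cited
        NP
          Det: some
          N: balcony
  VP
    V: gave
    NP
      Det: no
      N: argument
The span 'that cited some balcony' is the RelC node built by RelC → Rel VP.

RelC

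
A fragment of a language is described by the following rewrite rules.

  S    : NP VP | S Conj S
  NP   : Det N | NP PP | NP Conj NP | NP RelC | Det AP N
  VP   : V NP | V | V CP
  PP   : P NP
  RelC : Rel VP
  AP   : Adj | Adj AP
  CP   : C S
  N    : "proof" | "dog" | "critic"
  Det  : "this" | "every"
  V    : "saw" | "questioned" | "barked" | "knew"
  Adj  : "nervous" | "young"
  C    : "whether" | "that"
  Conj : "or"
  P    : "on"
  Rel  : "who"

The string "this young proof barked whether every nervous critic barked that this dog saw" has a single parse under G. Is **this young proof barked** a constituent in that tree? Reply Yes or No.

No

[S [NP [Det this] [AP [Adj young]] [N proof]] [VP [V barked] [CP [C whether] [S [NP [Det every] [AP [Adj nervous]] [N critic]] [VP [V barked] [CP [C that] [S [NP [Det this] [N dog]] [VP [V saw]]]]]]]]]
The smallest constituent containing 'this young proof barked' is the S spanning 'this young proof barked whether every nervous critic barked that this dog saw'; no single node in the tree dominates exactly the given words.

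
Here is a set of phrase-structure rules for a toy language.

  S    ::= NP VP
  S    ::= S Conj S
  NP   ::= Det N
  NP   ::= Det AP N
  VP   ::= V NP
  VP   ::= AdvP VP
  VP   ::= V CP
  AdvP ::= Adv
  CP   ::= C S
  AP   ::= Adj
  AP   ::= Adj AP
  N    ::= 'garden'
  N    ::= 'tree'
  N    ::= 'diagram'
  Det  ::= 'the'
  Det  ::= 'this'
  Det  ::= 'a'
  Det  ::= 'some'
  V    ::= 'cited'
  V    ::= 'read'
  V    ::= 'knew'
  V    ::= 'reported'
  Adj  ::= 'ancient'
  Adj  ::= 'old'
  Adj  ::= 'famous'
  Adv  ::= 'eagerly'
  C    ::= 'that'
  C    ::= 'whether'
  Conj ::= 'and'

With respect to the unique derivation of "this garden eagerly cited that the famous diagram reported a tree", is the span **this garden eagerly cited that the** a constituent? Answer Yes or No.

[S [NP [Det this] [N garden]] [VP [AdvP [Adv eagerly]] [VP [V cited] [CP [C that] [S [NP [Det the] [AP [Adj famous]] [N diagram]] [VP [V reported] [NP [Det a] [N tree]]]]]]]]
The smallest constituent containing 'this garden eagerly cited that the' is the S spanning 'this garden eagerly cited that the famous diagram reported a tree'; no single node in the tree dominates exactly the given words.

No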